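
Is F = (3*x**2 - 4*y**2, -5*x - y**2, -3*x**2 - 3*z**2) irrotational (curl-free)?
No, ∇×F = (0, 6*x, 8*y - 5)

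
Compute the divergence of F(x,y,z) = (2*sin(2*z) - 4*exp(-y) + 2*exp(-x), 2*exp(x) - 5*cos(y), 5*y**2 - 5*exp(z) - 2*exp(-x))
-5*exp(z) + 5*sin(y) - 2*exp(-x)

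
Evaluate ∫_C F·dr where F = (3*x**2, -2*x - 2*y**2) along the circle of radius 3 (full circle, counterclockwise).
-18*pi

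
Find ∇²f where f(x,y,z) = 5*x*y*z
0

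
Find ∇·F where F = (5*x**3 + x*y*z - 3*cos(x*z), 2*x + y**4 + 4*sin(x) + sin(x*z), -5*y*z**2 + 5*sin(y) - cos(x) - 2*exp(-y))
15*x**2 + 4*y**3 - 9*y*z + 3*z*sin(x*z)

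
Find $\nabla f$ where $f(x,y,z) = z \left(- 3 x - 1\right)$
(-3*z, 0, -3*x - 1)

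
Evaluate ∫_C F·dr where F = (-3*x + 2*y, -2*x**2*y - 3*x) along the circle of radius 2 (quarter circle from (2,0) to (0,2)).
-5*pi - 2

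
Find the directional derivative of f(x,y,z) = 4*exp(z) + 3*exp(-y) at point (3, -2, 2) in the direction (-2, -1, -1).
-sqrt(6)*exp(2)/6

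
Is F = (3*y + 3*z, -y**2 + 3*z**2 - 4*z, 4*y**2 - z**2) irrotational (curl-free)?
No, ∇×F = (8*y - 6*z + 4, 3, -3)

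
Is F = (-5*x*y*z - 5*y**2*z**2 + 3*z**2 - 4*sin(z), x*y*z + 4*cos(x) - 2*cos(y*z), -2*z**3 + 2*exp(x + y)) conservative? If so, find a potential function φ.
No, ∇×F = (-x*y - 2*y*sin(y*z) + 2*exp(x + y), -5*x*y - 10*y**2*z + 6*z - 2*exp(x + y) - 4*cos(z), 5*x*z + 10*y*z**2 + y*z - 4*sin(x)) ≠ 0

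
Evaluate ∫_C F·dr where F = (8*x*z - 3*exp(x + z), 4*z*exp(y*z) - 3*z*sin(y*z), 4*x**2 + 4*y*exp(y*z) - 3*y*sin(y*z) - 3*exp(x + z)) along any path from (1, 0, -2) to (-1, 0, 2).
16 - 6*sinh(1)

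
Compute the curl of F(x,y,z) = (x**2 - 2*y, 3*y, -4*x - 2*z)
(0, 4, 2)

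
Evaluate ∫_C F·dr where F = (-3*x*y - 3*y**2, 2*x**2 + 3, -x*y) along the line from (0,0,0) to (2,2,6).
-38/3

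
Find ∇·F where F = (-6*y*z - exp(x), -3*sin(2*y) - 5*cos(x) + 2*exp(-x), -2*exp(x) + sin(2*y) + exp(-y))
-exp(x) - 6*cos(2*y)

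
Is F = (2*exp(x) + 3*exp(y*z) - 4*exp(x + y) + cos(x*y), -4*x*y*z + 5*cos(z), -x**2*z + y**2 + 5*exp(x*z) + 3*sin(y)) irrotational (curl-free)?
No, ∇×F = (4*x*y + 2*y + 5*sin(z) + 3*cos(y), 2*x*z + 3*y*exp(y*z) - 5*z*exp(x*z), x*sin(x*y) - 4*y*z - 3*z*exp(y*z) + 4*exp(x + y))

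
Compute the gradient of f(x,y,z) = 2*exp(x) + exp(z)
(2*exp(x), 0, exp(z))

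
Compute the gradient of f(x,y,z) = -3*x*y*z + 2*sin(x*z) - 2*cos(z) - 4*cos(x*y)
(-3*y*z + 4*y*sin(x*y) + 2*z*cos(x*z), x*(-3*z + 4*sin(x*y)), -3*x*y + 2*x*cos(x*z) + 2*sin(z))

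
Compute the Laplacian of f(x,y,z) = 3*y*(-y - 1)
-6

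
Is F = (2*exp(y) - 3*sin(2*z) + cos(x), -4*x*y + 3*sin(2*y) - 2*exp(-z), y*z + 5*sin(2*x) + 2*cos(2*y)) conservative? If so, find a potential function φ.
No, ∇×F = (z - 4*sin(2*y) - 2*exp(-z), -10*cos(2*x) - 6*cos(2*z), -4*y - 2*exp(y)) ≠ 0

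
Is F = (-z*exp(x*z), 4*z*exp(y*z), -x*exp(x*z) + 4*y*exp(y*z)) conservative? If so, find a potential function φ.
Yes, F is conservative. φ = -exp(x*z) + 4*exp(y*z)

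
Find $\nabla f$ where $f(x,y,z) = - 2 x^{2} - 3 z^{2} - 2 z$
(-4*x, 0, -6*z - 2)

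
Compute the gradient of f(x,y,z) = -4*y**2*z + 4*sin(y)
(0, -8*y*z + 4*cos(y), -4*y**2)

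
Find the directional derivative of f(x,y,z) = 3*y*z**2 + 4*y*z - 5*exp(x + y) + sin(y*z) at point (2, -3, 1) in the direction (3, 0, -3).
sqrt(2)*(-5 + 3*E*(cos(3) + 10))*exp(-1)/2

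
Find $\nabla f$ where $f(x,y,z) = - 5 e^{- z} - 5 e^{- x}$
(5*exp(-x), 0, 5*exp(-z))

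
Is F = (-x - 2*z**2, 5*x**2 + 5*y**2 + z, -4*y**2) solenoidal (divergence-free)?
No, ∇·F = 10*y - 1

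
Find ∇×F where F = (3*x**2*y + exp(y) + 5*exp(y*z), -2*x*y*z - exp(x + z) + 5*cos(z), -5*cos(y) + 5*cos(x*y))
(2*x*y - 5*x*sin(x*y) + exp(x + z) + 5*sin(y) + 5*sin(z), 5*y*(exp(y*z) + sin(x*y)), -3*x**2 - 2*y*z - 5*z*exp(y*z) - exp(y) - exp(x + z))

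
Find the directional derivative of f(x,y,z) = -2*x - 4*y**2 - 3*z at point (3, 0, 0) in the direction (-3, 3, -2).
6*sqrt(22)/11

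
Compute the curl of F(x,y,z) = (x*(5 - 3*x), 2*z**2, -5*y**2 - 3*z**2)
(-10*y - 4*z, 0, 0)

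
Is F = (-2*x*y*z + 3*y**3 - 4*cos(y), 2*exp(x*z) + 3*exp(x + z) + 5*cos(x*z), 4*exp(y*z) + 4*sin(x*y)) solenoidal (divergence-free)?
No, ∇·F = 2*y*(-z + 2*exp(y*z))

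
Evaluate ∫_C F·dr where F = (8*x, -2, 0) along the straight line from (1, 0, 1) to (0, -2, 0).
0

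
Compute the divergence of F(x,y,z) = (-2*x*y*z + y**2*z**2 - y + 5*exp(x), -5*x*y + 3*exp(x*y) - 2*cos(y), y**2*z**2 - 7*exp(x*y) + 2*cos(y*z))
3*x*exp(x*y) - 5*x + 2*y**2*z - 2*y*z - 2*y*sin(y*z) + 5*exp(x) + 2*sin(y)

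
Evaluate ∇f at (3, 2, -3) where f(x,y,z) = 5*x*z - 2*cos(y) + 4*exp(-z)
(-15, 2*sin(2), 15 - 4*exp(3))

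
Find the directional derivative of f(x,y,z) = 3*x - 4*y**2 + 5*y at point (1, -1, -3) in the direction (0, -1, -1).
-13*sqrt(2)/2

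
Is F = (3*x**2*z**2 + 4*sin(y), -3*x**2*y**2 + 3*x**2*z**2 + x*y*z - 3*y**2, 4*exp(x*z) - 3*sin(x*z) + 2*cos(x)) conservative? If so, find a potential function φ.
No, ∇×F = (x*(-6*x*z - y), 6*x**2*z - 4*z*exp(x*z) + 3*z*cos(x*z) + 2*sin(x), -6*x*y**2 + 6*x*z**2 + y*z - 4*cos(y)) ≠ 0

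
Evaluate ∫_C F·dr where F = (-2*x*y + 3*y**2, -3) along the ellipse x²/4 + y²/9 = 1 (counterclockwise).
0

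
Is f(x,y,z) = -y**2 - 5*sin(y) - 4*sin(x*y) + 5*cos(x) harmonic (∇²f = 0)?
No, ∇²f = 4*x**2*sin(x*y) + 4*y**2*sin(x*y) + 5*sin(y) - 5*cos(x) - 2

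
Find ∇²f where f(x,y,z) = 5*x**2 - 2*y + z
10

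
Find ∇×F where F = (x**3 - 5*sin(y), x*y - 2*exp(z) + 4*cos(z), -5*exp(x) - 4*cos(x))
(2*exp(z) + 4*sin(z), 5*exp(x) - 4*sin(x), y + 5*cos(y))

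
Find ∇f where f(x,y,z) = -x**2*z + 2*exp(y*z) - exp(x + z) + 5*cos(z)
(-2*x*z - exp(x + z), 2*z*exp(y*z), -x**2 + 2*y*exp(y*z) - exp(x + z) - 5*sin(z))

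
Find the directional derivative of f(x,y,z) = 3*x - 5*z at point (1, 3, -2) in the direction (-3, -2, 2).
-19*sqrt(17)/17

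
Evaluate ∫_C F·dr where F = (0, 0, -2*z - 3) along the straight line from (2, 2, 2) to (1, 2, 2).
0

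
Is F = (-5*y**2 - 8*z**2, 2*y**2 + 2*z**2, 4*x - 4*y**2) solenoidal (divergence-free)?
No, ∇·F = 4*y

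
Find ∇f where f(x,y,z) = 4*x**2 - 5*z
(8*x, 0, -5)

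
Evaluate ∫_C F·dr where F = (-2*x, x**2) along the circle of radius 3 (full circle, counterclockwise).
0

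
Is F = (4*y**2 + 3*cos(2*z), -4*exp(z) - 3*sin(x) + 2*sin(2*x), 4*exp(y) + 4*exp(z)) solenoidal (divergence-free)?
No, ∇·F = 4*exp(z)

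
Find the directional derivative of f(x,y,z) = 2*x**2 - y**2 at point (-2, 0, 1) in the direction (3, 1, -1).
-24*sqrt(11)/11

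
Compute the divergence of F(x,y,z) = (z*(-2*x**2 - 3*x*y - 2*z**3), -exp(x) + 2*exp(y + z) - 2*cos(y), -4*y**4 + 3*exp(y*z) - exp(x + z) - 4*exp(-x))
3*y*exp(y*z) - z*(4*x + 3*y) - exp(x + z) + 2*exp(y + z) + 2*sin(y)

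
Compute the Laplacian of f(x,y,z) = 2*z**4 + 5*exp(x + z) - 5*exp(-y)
24*z**2 + 10*exp(x + z) - 5*exp(-y)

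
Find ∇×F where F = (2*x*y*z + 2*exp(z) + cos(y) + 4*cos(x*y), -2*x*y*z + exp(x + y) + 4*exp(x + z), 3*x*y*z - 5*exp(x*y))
(2*x*y + 3*x*z - 5*x*exp(x*y) - 4*exp(x + z), 2*x*y - 3*y*z + 5*y*exp(x*y) + 2*exp(z), -2*x*z + 4*x*sin(x*y) - 2*y*z + exp(x + y) + 4*exp(x + z) + sin(y))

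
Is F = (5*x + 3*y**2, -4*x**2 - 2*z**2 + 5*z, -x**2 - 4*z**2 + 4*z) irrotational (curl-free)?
No, ∇×F = (4*z - 5, 2*x, -8*x - 6*y)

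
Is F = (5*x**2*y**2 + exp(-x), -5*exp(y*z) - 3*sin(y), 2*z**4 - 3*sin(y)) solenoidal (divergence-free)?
No, ∇·F = 10*x*y**2 + 8*z**3 - 5*z*exp(y*z) - 3*cos(y) - exp(-x)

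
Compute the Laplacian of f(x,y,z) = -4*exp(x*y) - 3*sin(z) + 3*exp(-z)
(-4*(x**2 + y**2)*exp(x*y + z) + 3*exp(z)*sin(z) + 3)*exp(-z)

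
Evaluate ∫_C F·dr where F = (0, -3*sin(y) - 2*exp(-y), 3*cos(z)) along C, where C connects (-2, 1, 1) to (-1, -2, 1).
-3*cos(1) + 3*cos(2) - 2*exp(-1) + 2*exp(2)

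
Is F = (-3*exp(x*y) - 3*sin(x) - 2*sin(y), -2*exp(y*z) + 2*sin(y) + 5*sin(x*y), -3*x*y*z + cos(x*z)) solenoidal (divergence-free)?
No, ∇·F = -3*x*y - x*sin(x*z) + 5*x*cos(x*y) - 3*y*exp(x*y) - 2*z*exp(y*z) - 3*cos(x) + 2*cos(y)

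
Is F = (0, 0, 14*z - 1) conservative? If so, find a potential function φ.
Yes, F is conservative. φ = z*(7*z - 1)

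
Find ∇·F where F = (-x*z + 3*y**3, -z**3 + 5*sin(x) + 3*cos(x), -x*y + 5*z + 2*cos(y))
5 - z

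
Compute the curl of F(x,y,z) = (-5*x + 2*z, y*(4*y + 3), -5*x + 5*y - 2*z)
(5, 7, 0)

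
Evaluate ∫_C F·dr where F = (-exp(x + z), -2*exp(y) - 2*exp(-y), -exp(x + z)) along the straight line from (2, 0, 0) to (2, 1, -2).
-4*sinh(1) - 1 + sinh(2) + cosh(2)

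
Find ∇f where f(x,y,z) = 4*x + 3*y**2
(4, 6*y, 0)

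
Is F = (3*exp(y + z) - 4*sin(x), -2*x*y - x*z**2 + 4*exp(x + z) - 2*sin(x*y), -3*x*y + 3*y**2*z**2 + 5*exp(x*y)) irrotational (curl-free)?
No, ∇×F = (2*x*z + 5*x*exp(x*y) - 3*x + 6*y*z**2 - 4*exp(x + z), -5*y*exp(x*y) + 3*y + 3*exp(y + z), -2*y*cos(x*y) - 2*y - z**2 + 4*exp(x + z) - 3*exp(y + z))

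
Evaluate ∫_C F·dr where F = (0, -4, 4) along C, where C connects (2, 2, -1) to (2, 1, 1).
12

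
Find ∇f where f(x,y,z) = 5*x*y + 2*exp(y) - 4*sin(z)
(5*y, 5*x + 2*exp(y), -4*cos(z))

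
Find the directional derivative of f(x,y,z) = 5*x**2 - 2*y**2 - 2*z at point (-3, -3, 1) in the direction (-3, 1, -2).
53*sqrt(14)/7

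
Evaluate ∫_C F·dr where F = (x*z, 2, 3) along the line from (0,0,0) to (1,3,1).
28/3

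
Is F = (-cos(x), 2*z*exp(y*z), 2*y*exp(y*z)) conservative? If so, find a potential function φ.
Yes, F is conservative. φ = 2*exp(y*z) - sin(x)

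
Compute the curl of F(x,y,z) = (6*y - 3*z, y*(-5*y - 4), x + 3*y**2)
(6*y, -4, -6)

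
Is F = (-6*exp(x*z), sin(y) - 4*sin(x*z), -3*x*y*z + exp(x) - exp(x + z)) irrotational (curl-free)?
No, ∇×F = (x*(-3*z + 4*cos(x*z)), -6*x*exp(x*z) + 3*y*z - exp(x) + exp(x + z), -4*z*cos(x*z))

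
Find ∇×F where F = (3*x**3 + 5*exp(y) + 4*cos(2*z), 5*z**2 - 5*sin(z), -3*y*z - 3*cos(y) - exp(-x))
(-13*z + 3*sin(y) + 5*cos(z), -8*sin(2*z) - exp(-x), -5*exp(y))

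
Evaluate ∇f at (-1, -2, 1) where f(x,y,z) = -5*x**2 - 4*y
(10, -4, 0)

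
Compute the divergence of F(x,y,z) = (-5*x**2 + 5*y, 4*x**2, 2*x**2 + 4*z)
4 - 10*x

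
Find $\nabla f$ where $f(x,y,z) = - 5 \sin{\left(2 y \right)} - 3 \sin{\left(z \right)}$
(0, -10*cos(2*y), -3*cos(z))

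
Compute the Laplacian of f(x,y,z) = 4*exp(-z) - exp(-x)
4*exp(-z) - exp(-x)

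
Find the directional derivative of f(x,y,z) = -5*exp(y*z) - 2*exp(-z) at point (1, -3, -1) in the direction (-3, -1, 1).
2*sqrt(11)*E*(1 + 5*exp(2))/11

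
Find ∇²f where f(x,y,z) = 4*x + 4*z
0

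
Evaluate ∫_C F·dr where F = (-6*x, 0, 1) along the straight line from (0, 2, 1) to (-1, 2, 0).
-4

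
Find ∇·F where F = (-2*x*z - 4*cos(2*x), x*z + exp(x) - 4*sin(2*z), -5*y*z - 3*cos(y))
-5*y - 2*z + 8*sin(2*x)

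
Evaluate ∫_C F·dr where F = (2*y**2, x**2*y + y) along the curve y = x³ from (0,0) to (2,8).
1152/7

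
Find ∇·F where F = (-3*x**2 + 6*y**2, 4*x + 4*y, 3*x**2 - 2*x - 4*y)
4 - 6*x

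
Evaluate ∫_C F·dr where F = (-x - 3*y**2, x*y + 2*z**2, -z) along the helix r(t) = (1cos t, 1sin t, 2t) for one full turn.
8*pi*(4 - pi)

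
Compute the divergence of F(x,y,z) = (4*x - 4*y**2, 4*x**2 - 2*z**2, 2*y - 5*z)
-1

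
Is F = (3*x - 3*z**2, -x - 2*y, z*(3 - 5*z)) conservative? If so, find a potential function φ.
No, ∇×F = (0, -6*z, -1) ≠ 0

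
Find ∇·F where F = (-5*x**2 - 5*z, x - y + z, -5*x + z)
-10*x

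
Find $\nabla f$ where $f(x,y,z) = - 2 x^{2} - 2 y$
(-4*x, -2, 0)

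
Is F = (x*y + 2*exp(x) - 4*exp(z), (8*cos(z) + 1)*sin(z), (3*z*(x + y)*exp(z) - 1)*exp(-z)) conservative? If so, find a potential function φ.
No, ∇×F = (3*z - cos(z) - 8*cos(2*z), -3*z - 4*exp(z), -x) ≠ 0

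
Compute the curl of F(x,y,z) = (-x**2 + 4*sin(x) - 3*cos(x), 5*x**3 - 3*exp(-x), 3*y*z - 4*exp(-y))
(3*z + 4*exp(-y), 0, 15*x**2 + 3*exp(-x))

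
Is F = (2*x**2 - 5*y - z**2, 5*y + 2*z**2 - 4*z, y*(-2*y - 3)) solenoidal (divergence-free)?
No, ∇·F = 4*x + 5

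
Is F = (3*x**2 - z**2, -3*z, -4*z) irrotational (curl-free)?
No, ∇×F = (3, -2*z, 0)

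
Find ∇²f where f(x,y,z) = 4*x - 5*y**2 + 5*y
-10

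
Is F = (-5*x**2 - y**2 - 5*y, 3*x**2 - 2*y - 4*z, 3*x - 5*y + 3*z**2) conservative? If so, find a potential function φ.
No, ∇×F = (-1, -3, 6*x + 2*y + 5) ≠ 0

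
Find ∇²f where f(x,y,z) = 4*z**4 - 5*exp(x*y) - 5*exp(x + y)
-5*x**2*exp(x*y) - 5*y**2*exp(x*y) + 48*z**2 - 10*exp(x + y)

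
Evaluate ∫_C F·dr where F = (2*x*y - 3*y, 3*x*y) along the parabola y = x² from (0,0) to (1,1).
7/10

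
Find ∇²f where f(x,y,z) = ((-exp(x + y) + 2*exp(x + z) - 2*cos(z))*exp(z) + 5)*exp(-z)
-2*exp(x + y) + 4*exp(x + z) + 2*cos(z) + 5*exp(-z)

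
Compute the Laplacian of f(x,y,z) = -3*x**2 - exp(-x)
-6 - exp(-x)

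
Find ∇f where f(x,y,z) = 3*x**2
(6*x, 0, 0)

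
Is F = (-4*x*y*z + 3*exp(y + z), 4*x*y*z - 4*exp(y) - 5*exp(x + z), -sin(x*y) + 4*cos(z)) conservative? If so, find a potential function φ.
No, ∇×F = (-4*x*y - x*cos(x*y) + 5*exp(x + z), -4*x*y + y*cos(x*y) + 3*exp(y + z), 4*x*z + 4*y*z - 5*exp(x + z) - 3*exp(y + z)) ≠ 0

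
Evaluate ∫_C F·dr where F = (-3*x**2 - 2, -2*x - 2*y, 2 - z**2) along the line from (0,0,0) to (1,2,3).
-12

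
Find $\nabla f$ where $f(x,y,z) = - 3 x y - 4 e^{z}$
(-3*y, -3*x, -4*exp(z))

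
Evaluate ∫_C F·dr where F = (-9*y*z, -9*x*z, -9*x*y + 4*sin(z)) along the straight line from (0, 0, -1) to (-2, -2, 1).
-36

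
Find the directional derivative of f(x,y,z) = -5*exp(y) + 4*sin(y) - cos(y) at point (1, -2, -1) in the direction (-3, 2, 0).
2*sqrt(13)*(-(sin(2) - 4*cos(2))*exp(2) - 5)*exp(-2)/13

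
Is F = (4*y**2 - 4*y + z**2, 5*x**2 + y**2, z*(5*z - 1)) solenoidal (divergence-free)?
No, ∇·F = 2*y + 10*z - 1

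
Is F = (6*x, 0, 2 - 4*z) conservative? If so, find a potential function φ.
Yes, F is conservative. φ = 3*x**2 - 2*z**2 + 2*z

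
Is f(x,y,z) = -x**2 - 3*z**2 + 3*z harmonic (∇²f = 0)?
No, ∇²f = -8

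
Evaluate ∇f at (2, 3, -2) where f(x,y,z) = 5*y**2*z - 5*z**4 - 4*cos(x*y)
(12*sin(6), -60 + 8*sin(6), 205)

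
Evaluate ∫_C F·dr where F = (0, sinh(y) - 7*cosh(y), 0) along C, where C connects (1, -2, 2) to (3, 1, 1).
-7*sinh(2) - 7*sinh(1) - cosh(2) + cosh(1)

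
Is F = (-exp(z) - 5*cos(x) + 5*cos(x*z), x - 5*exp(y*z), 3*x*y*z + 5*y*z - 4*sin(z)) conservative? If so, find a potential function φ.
No, ∇×F = (3*x*z + 5*y*exp(y*z) + 5*z, -5*x*sin(x*z) - 3*y*z - exp(z), 1) ≠ 0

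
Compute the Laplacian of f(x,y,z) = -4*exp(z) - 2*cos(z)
-4*exp(z) + 2*cos(z)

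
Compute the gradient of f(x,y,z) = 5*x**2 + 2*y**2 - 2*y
(10*x, 4*y - 2, 0)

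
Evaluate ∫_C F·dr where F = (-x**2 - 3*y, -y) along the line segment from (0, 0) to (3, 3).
-27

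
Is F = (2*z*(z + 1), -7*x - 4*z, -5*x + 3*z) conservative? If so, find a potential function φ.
No, ∇×F = (4, 4*z + 7, -7) ≠ 0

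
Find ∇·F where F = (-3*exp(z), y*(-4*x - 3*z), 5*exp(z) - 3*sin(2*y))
-4*x - 3*z + 5*exp(z)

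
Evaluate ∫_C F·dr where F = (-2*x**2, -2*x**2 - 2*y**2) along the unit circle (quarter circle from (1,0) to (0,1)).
-4/3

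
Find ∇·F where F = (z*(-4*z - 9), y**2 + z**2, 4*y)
2*y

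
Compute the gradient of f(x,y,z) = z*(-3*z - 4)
(0, 0, -6*z - 4)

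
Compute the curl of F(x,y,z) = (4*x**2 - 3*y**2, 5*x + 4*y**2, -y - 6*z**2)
(-1, 0, 6*y + 5)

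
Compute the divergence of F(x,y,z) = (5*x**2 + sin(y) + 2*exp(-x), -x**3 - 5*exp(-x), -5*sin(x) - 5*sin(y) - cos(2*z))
10*x + 2*sin(2*z) - 2*exp(-x)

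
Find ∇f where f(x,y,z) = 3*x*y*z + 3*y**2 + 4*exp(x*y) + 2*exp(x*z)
(3*y*z + 4*y*exp(x*y) + 2*z*exp(x*z), 3*x*z + 4*x*exp(x*y) + 6*y, x*(3*y + 2*exp(x*z)))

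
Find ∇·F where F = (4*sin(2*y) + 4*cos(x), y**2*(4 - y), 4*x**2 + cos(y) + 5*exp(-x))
-3*y**2 + 8*y - 4*sin(x)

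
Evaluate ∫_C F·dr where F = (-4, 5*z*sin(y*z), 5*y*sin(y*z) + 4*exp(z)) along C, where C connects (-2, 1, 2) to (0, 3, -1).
-4*exp(2) - 8 + 5*cos(2) + 4*exp(-1) - 5*cos(3)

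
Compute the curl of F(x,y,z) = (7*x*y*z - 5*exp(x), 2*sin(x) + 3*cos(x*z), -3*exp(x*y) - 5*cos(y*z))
(-3*x*exp(x*y) + 3*x*sin(x*z) + 5*z*sin(y*z), y*(7*x + 3*exp(x*y)), -7*x*z - 3*z*sin(x*z) + 2*cos(x))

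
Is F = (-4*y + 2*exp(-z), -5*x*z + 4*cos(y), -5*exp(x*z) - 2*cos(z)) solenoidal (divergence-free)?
No, ∇·F = -5*x*exp(x*z) - 4*sin(y) + 2*sin(z)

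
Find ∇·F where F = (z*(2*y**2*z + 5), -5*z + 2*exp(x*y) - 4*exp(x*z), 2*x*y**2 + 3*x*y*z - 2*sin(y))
x*(3*y + 2*exp(x*y))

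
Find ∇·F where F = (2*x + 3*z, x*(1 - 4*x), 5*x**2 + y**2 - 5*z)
-3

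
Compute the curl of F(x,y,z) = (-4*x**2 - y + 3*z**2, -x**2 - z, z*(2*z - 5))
(1, 6*z, 1 - 2*x)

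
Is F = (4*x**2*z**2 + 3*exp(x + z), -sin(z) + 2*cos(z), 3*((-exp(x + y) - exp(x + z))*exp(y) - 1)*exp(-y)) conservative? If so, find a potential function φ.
No, ∇×F = (-3*exp(x + y) + 2*sin(z) + cos(z) + 3*exp(-y), 8*x**2*z + 3*exp(x + y) + 6*exp(x + z), 0) ≠ 0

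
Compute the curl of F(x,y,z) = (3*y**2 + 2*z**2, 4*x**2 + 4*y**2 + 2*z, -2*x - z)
(-2, 4*z + 2, 8*x - 6*y)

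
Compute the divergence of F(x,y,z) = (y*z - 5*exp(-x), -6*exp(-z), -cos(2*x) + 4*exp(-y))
5*exp(-x)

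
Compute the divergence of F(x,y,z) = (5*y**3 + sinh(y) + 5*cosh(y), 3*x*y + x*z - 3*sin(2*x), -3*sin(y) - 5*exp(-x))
3*x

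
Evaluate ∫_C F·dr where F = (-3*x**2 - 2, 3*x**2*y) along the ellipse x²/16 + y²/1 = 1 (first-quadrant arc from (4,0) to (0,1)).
84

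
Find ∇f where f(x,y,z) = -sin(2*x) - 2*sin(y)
(-2*cos(2*x), -2*cos(y), 0)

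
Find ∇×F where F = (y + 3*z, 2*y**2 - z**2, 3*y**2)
(6*y + 2*z, 3, -1)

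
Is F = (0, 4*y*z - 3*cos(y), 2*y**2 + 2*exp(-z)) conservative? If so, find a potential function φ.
Yes, F is conservative. φ = 2*y**2*z - 3*sin(y) - 2*exp(-z)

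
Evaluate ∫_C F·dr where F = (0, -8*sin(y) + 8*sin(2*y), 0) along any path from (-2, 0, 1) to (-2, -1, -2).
-4 - 4*cos(2) + 8*cos(1)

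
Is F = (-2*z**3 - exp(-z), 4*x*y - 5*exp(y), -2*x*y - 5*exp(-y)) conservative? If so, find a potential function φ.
No, ∇×F = (-2*x + 5*exp(-y), 2*y - 6*z**2 + exp(-z), 4*y) ≠ 0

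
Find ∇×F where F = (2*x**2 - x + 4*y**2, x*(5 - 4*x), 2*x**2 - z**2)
(0, -4*x, -8*x - 8*y + 5)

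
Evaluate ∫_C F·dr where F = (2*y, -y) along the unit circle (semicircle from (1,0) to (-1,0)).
-pi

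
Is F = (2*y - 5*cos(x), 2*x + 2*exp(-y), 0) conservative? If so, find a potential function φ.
Yes, F is conservative. φ = 2*x*y - 5*sin(x) - 2*exp(-y)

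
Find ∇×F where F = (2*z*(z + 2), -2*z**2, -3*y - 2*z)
(4*z - 3, 4*z + 4, 0)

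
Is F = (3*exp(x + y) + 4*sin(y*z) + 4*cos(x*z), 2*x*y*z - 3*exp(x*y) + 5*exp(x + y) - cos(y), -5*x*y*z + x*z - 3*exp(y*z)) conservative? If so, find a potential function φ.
No, ∇×F = (-2*x*y - 5*x*z - 3*z*exp(y*z), -4*x*sin(x*z) + 5*y*z + 4*y*cos(y*z) - z, 2*y*z - 3*y*exp(x*y) - 4*z*cos(y*z) + 2*exp(x + y)) ≠ 0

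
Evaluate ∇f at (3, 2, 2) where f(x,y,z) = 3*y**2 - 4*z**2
(0, 12, -16)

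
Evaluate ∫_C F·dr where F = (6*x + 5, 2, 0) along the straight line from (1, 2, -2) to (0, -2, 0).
-16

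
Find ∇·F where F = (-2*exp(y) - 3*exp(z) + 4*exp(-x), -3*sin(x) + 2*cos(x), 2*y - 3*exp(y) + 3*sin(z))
3*cos(z) - 4*exp(-x)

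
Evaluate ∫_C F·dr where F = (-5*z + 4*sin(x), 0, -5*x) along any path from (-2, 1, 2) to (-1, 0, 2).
-10 - 4*cos(1) + 4*cos(2)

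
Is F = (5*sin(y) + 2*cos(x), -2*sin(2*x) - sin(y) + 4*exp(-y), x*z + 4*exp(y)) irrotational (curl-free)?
No, ∇×F = (4*exp(y), -z, -4*cos(2*x) - 5*cos(y))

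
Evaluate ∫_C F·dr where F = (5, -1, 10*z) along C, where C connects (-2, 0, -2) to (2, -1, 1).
6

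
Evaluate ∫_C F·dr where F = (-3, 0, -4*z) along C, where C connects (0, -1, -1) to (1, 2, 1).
-3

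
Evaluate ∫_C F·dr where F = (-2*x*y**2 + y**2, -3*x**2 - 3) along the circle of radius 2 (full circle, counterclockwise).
0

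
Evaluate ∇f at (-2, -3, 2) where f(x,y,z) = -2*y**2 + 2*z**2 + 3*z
(0, 12, 11)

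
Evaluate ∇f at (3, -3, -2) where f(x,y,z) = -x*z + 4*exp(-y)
(2, -4*exp(3), -3)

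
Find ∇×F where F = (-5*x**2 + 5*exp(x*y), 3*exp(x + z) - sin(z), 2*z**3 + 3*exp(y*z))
(3*z*exp(y*z) - 3*exp(x + z) + cos(z), 0, -5*x*exp(x*y) + 3*exp(x + z))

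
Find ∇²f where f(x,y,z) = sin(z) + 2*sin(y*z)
-2*y**2*sin(y*z) - 2*z**2*sin(y*z) - sin(z)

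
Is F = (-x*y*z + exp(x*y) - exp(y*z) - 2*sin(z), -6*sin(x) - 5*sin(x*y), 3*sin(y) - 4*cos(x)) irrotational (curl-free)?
No, ∇×F = (3*cos(y), -x*y - y*exp(y*z) - 4*sin(x) - 2*cos(z), x*z - x*exp(x*y) - 5*y*cos(x*y) + z*exp(y*z) - 6*cos(x))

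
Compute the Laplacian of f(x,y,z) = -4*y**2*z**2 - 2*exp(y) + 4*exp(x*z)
4*x**2*exp(x*z) - 8*y**2 + 4*z**2*exp(x*z) - 8*z**2 - 2*exp(y)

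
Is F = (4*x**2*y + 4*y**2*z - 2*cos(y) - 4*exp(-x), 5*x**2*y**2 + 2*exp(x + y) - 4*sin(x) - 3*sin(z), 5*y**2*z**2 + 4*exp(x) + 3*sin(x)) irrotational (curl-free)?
No, ∇×F = (10*y*z**2 + 3*cos(z), 4*y**2 - 4*exp(x) - 3*cos(x), -4*x**2 + 10*x*y**2 - 8*y*z + 2*exp(x + y) - 2*sin(y) - 4*cos(x))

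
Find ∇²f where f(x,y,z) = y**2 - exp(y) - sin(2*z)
-exp(y) + 4*sin(2*z) + 2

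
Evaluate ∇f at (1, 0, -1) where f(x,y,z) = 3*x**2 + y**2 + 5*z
(6, 0, 5)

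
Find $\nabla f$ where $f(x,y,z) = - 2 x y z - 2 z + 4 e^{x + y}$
(-2*y*z + 4*exp(x + y), -2*x*z + 4*exp(x + y), -2*x*y - 2)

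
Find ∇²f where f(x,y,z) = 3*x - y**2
-2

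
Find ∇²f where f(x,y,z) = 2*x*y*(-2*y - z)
-8*x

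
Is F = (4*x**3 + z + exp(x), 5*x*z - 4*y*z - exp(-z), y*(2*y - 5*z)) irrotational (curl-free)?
No, ∇×F = (-5*x + 8*y - 5*z - exp(-z), 1, 5*z)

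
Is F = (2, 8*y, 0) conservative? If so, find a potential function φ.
Yes, F is conservative. φ = 2*x + 4*y**2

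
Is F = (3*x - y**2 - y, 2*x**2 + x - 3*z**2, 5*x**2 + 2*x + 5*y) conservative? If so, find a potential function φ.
No, ∇×F = (6*z + 5, -10*x - 2, 4*x + 2*y + 2) ≠ 0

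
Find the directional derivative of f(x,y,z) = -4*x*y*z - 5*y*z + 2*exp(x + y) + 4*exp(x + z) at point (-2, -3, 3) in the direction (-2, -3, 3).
sqrt(22)*(-63*exp(5) - 5 + 2*exp(6))*exp(-5)/11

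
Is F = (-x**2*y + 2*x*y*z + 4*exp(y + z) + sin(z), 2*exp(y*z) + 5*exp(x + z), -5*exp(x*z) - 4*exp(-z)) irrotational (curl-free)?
No, ∇×F = (-2*y*exp(y*z) - 5*exp(x + z), 2*x*y + 5*z*exp(x*z) + 4*exp(y + z) + cos(z), x**2 - 2*x*z + 5*exp(x + z) - 4*exp(y + z))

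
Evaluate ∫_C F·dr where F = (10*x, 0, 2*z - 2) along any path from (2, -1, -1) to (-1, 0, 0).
-18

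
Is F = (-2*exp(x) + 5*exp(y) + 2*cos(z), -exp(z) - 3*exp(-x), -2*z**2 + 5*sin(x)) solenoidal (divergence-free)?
No, ∇·F = -4*z - 2*exp(x)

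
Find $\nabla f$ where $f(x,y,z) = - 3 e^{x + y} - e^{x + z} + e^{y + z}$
(-3*exp(x + y) - exp(x + z), -3*exp(x + y) + exp(y + z), -exp(x + z) + exp(y + z))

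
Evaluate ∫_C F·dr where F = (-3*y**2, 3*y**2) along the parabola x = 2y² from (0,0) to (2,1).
-2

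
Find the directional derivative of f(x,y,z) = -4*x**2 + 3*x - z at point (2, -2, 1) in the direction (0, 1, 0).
0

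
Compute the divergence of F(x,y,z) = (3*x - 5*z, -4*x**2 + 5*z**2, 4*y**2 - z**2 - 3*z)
-2*z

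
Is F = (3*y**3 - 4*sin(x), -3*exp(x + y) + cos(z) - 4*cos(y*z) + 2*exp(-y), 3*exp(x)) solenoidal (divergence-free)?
No, ∇·F = 4*z*sin(y*z) - 3*exp(x + y) - 4*cos(x) - 2*exp(-y)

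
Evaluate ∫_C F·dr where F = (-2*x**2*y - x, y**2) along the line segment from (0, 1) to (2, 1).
-22/3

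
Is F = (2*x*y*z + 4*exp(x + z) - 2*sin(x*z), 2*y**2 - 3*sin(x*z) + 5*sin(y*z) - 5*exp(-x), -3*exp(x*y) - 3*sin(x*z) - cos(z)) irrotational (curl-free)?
No, ∇×F = (-3*x*exp(x*y) + 3*x*cos(x*z) - 5*y*cos(y*z), 2*x*y - 2*x*cos(x*z) + 3*y*exp(x*y) + 3*z*cos(x*z) + 4*exp(x + z), -2*x*z - 3*z*cos(x*z) + 5*exp(-x))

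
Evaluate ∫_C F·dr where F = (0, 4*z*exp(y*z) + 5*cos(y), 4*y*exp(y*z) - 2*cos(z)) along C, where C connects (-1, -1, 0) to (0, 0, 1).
3*sin(1)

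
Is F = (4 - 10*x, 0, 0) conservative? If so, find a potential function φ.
Yes, F is conservative. φ = x*(4 - 5*x)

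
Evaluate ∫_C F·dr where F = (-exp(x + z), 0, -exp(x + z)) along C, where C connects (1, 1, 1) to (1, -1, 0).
-E + exp(2)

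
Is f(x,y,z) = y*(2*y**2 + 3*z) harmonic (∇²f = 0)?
No, ∇²f = 12*y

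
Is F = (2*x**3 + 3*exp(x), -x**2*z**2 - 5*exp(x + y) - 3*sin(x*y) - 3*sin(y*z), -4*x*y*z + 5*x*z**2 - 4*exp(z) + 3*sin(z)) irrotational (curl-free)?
No, ∇×F = (2*x**2*z - 4*x*z + 3*y*cos(y*z), z*(4*y - 5*z), -2*x*z**2 - 3*y*cos(x*y) - 5*exp(x + y))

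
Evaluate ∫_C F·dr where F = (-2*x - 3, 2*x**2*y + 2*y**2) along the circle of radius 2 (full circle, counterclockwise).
0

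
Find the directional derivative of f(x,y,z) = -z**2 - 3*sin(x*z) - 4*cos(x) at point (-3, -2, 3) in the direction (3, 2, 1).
-3*sqrt(14)*(3*cos(9) + 2*sin(3) + 1)/7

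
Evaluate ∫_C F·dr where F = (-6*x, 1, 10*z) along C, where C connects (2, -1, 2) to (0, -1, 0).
-8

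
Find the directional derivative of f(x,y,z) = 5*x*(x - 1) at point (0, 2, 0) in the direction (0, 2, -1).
0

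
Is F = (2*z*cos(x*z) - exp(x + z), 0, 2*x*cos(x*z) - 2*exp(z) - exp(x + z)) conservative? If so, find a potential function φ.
Yes, F is conservative. φ = -2*exp(z) - exp(x + z) + 2*sin(x*z)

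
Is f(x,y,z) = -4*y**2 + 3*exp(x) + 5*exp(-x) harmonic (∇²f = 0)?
No, ∇²f = 3*exp(x) - 8 + 5*exp(-x)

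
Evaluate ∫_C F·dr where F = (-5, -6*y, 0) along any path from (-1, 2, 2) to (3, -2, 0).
-20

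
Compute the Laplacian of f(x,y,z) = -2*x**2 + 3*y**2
2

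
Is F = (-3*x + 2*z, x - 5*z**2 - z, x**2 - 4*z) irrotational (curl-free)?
No, ∇×F = (10*z + 1, 2 - 2*x, 1)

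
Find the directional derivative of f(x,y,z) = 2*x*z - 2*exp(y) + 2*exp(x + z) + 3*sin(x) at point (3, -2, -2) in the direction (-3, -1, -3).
sqrt(19)*(-3*(3*cos(3) + 2 + 4*E)*exp(2) + 2)*exp(-2)/19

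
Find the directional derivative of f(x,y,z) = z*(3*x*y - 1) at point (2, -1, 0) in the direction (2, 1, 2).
-14/3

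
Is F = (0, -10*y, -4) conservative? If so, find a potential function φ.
Yes, F is conservative. φ = -5*y**2 - 4*z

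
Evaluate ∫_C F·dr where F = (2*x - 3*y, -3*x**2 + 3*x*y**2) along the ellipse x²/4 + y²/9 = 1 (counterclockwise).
117*pi/2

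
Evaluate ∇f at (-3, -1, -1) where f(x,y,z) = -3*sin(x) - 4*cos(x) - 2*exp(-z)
(-4*sin(3) - 3*cos(3), 0, 2*E)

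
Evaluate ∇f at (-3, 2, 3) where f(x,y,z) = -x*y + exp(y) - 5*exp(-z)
(-2, 3 + exp(2), 5*exp(-3))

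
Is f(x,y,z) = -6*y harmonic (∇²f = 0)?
Yes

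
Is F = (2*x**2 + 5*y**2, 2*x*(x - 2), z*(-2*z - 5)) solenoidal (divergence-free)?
No, ∇·F = 4*x - 4*z - 5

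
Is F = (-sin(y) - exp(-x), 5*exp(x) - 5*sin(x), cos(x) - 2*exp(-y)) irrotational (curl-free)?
No, ∇×F = (2*exp(-y), sin(x), 5*exp(x) - 5*cos(x) + cos(y))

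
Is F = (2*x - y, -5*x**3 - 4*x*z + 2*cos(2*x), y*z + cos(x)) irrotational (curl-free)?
No, ∇×F = (4*x + z, sin(x), -15*x**2 - 4*z - 4*sin(2*x) + 1)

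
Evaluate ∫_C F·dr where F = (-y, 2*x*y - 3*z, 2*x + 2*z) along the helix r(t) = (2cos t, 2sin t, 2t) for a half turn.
2*pi + 104/3 + 4*pi**2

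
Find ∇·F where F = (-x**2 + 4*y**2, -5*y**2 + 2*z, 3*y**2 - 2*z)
-2*x - 10*y - 2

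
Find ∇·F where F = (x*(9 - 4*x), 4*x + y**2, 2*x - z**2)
-8*x + 2*y - 2*z + 9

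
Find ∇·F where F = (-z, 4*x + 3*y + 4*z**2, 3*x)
3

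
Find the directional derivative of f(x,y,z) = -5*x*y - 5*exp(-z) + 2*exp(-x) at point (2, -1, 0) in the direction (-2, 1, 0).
sqrt(5)*(4/5 - 4*exp(2))*exp(-2)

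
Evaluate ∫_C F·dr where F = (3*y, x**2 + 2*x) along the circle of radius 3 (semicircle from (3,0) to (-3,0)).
-9*pi/2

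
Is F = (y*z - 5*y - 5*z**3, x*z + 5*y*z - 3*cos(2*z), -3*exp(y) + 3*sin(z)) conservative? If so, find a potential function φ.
No, ∇×F = (-x - 5*y - 3*exp(y) - 6*sin(2*z), y - 15*z**2, 5) ≠ 0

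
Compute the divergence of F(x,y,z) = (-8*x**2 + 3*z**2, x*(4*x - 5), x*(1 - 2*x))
-16*x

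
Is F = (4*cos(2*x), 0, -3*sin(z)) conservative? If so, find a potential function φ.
Yes, F is conservative. φ = 2*sin(2*x) + 3*cos(z)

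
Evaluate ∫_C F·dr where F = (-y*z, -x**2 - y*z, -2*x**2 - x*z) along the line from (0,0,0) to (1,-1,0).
1/3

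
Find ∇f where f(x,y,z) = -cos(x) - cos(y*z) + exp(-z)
(sin(x), z*sin(y*z), y*sin(y*z) - exp(-z))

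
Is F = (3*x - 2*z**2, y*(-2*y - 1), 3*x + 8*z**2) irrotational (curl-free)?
No, ∇×F = (0, -4*z - 3, 0)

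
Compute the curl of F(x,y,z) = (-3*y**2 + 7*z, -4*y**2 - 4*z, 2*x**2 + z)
(4, 7 - 4*x, 6*y)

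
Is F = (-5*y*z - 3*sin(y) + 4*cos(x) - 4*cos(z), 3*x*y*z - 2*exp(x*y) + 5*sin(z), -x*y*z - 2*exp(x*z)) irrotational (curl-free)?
No, ∇×F = (-3*x*y - x*z - 5*cos(z), y*z - 5*y + 2*z*exp(x*z) + 4*sin(z), 3*y*z - 2*y*exp(x*y) + 5*z + 3*cos(y))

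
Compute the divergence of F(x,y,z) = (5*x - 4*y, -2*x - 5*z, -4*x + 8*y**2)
5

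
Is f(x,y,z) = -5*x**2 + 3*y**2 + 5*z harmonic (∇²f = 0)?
No, ∇²f = -4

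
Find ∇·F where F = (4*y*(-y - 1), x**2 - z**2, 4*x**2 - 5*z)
-5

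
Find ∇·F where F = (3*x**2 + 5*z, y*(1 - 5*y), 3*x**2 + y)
6*x - 10*y + 1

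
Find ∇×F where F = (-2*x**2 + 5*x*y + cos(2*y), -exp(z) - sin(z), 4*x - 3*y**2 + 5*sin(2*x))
(-6*y + exp(z) + cos(z), -10*cos(2*x) - 4, -5*x + 2*sin(2*y))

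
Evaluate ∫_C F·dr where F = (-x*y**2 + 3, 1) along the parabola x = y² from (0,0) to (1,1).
11/3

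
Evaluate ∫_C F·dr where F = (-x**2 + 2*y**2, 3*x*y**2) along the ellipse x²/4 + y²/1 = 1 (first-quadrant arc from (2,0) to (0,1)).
3*pi/8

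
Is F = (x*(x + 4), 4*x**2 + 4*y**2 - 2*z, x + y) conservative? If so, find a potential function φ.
No, ∇×F = (3, -1, 8*x) ≠ 0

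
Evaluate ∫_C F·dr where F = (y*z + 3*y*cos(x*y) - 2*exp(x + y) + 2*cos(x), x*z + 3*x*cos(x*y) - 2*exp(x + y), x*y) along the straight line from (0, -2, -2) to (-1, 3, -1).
-2*exp(2) - 2*sin(1) - 3*sin(3) + 2*exp(-2) + 3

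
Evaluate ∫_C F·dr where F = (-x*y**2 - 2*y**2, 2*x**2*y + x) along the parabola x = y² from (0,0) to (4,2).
-40/3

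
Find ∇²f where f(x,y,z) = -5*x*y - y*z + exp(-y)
exp(-y)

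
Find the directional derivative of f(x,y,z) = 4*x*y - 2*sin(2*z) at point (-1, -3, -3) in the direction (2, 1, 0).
-28*sqrt(5)/5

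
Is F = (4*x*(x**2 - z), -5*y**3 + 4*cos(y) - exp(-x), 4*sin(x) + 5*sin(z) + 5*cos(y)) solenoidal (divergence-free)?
No, ∇·F = 12*x**2 - 15*y**2 - 4*z - 4*sin(y) + 5*cos(z)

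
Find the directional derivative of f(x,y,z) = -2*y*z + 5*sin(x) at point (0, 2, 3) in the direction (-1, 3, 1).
-27*sqrt(11)/11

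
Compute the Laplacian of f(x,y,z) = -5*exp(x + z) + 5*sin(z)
-10*exp(x + z) - 5*sin(z)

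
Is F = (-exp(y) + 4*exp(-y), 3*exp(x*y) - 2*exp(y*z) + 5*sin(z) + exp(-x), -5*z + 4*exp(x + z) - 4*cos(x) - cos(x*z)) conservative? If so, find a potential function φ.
No, ∇×F = (2*y*exp(y*z) - 5*cos(z), -z*sin(x*z) - 4*exp(x + z) - 4*sin(x), 3*y*exp(x*y) + exp(y) + 4*exp(-y) - exp(-x)) ≠ 0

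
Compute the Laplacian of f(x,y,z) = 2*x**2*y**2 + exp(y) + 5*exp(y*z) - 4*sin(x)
4*x**2 + 5*y**2*exp(y*z) + 4*y**2 + 5*z**2*exp(y*z) + exp(y) + 4*sin(x)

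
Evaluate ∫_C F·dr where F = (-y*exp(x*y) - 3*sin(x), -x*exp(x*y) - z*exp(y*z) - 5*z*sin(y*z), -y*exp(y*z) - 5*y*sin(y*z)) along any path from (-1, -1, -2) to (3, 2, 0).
-exp(6) + 3*cos(3) - 3*cos(1) - 5*cos(2) + E + 4 + exp(2)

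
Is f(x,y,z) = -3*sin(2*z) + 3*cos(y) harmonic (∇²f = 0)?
No, ∇²f = 12*sin(2*z) - 3*cos(y)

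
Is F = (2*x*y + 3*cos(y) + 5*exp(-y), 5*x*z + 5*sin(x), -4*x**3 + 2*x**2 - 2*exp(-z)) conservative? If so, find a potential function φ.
No, ∇×F = (-5*x, 4*x*(3*x - 1), -2*x + 5*z + 3*sin(y) + 5*cos(x) + 5*exp(-y)) ≠ 0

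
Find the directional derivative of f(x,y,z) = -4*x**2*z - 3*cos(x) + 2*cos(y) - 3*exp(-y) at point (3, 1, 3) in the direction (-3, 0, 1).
9*sqrt(10)*(20 - sin(3))/10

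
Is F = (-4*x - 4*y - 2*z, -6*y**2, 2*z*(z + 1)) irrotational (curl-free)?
No, ∇×F = (0, -2, 4)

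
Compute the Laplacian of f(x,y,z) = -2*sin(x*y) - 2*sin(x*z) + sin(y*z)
2*x**2*sin(x*y) + 2*x**2*sin(x*z) + 2*y**2*sin(x*y) - y**2*sin(y*z) + 2*z**2*sin(x*z) - z**2*sin(y*z)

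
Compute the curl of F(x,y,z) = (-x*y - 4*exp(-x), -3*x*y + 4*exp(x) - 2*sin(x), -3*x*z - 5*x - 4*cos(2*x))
(0, 3*z - 8*sin(2*x) + 5, x - 3*y + 4*exp(x) - 2*cos(x))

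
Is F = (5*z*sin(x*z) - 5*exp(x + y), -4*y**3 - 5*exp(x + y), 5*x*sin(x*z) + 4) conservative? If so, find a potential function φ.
Yes, F is conservative. φ = -y**4 + 4*z - 5*exp(x + y) - 5*cos(x*z)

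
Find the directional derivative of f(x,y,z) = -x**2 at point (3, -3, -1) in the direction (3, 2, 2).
-18*sqrt(17)/17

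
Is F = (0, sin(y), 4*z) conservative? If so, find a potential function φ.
Yes, F is conservative. φ = 2*z**2 - cos(y)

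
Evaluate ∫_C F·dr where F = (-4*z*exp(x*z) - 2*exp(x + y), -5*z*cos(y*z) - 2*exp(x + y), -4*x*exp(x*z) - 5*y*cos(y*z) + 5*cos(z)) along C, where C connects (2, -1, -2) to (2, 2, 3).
-4*exp(6) - 2*exp(4) + 4*exp(-4) + 5*sin(3) - 5*sin(6) + 2*E + 10*sin(2)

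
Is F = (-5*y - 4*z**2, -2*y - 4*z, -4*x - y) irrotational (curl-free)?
No, ∇×F = (3, 4 - 8*z, 5)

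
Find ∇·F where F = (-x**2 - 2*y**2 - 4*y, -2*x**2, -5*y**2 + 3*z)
3 - 2*x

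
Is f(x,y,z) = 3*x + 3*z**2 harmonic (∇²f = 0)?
No, ∇²f = 6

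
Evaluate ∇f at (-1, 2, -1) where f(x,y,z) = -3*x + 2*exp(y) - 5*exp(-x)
(-3 + 5*E, 2*exp(2), 0)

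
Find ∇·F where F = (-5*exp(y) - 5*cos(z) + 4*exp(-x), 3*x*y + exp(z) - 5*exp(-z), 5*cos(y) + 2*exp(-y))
3*x - 4*exp(-x)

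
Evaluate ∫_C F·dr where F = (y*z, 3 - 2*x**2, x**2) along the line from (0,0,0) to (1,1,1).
3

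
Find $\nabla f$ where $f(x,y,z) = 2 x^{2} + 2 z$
(4*x, 0, 2)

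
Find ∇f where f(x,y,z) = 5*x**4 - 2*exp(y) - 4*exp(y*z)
(20*x**3, -4*z*exp(y*z) - 2*exp(y), -4*y*exp(y*z))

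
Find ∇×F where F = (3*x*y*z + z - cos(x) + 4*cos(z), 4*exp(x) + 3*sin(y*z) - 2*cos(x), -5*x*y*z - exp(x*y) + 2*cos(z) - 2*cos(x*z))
(-5*x*z - x*exp(x*y) - 3*y*cos(y*z), 3*x*y + 5*y*z + y*exp(x*y) - 2*z*sin(x*z) - 4*sin(z) + 1, -3*x*z + 4*exp(x) + 2*sin(x))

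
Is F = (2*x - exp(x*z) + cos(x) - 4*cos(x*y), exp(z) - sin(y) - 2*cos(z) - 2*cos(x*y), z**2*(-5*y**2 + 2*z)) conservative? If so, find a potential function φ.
No, ∇×F = (-10*y*z**2 - exp(z) - 2*sin(z), -x*exp(x*z), (-4*x + 2*y)*sin(x*y)) ≠ 0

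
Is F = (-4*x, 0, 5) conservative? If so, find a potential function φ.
Yes, F is conservative. φ = -2*x**2 + 5*z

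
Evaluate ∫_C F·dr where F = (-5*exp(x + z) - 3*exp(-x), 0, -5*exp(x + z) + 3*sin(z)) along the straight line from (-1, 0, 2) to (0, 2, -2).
-5*exp(-2) + 3 + 2*E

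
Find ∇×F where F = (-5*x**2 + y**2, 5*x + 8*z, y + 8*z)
(-7, 0, 5 - 2*y)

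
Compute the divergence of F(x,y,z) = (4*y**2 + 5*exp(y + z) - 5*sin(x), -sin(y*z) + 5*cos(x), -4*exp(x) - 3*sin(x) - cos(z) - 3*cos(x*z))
3*x*sin(x*z) - z*cos(y*z) + sin(z) - 5*cos(x)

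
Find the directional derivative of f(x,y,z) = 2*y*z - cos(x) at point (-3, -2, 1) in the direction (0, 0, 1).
-4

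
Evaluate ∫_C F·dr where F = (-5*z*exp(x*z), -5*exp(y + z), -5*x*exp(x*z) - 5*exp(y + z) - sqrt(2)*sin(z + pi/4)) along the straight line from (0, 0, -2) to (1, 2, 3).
-5*exp(5) - 5*exp(3) + sqrt(2)*cos(pi/4 + 3) - sqrt(2)*sin(pi/4 + 2) + 5*exp(-2) + 5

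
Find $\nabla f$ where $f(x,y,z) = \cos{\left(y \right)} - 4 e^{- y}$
(0, -sin(y) + 4*exp(-y), 0)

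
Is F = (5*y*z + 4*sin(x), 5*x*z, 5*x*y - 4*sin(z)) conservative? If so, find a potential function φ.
Yes, F is conservative. φ = 5*x*y*z - 4*cos(x) + 4*cos(z)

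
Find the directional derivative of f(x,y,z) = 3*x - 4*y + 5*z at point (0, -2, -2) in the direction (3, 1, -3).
-10*sqrt(19)/19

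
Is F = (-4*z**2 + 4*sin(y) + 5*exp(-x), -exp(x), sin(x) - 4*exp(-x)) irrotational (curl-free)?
No, ∇×F = (0, -8*z - cos(x) - 4*exp(-x), -exp(x) - 4*cos(y))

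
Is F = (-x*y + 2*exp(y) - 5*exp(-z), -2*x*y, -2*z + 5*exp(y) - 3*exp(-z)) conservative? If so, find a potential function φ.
No, ∇×F = (5*exp(y), 5*exp(-z), x - 2*y - 2*exp(y)) ≠ 0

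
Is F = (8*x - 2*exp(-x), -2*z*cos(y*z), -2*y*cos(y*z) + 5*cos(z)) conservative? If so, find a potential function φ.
Yes, F is conservative. φ = 4*x**2 + 5*sin(z) - 2*sin(y*z) + 2*exp(-x)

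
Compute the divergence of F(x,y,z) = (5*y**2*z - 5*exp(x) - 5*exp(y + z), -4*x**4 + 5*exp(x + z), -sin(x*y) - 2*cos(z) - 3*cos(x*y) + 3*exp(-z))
-5*exp(x) + 2*sin(z) - 3*exp(-z)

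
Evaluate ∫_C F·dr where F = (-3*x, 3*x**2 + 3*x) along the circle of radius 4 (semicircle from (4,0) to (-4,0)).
24*pi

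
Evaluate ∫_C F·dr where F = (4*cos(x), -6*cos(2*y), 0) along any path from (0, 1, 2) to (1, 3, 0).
-3*sin(6) + 3*sin(2) + 4*sin(1)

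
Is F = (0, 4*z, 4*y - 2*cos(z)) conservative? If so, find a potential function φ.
Yes, F is conservative. φ = 4*y*z - 2*sin(z)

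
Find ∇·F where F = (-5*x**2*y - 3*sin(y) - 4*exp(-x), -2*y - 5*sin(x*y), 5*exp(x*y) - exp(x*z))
-10*x*y - x*exp(x*z) - 5*x*cos(x*y) - 2 + 4*exp(-x)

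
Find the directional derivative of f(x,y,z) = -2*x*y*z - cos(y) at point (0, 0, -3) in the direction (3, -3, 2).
0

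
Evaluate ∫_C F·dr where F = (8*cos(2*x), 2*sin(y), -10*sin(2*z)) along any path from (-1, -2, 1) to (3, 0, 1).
-2 + 4*sin(6) + 2*cos(2) + 4*sin(2)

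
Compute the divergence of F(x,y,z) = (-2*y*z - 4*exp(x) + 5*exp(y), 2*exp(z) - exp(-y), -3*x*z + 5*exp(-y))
-3*x - 4*exp(x) + exp(-y)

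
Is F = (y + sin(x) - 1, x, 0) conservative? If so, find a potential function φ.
Yes, F is conservative. φ = x*y - x - cos(x)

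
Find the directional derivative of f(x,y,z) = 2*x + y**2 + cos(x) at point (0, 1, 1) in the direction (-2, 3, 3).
sqrt(22)/11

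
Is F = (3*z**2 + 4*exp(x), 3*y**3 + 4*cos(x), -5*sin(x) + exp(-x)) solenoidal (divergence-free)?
No, ∇·F = 9*y**2 + 4*exp(x)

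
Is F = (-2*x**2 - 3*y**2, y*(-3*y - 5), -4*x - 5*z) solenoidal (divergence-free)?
No, ∇·F = -4*x - 6*y - 10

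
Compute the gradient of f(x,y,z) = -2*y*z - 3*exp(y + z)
(0, -2*z - 3*exp(y + z), -2*y - 3*exp(y + z))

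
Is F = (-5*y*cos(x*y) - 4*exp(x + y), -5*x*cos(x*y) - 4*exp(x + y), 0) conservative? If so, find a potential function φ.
Yes, F is conservative. φ = -4*exp(x + y) - 5*sin(x*y)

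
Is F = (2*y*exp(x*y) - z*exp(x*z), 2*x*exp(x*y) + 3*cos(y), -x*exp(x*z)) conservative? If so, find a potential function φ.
Yes, F is conservative. φ = 2*exp(x*y) - exp(x*z) + 3*sin(y)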